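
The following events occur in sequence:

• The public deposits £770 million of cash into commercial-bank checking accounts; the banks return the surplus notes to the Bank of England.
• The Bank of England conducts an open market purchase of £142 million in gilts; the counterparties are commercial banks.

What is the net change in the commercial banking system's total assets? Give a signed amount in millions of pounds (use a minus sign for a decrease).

Bank of England balance sheet:
  Assets:      Securities +£142M
  Liabilities: Bank reserves +£912M, Currency in circulation −£770M
Commercial banking system:
  Assets:      Reserves at CB +£912M, Securities −£142M
  Liabilities: Checkable deposits +£770M
Change in total bank assets = +£770 million.

+£770 million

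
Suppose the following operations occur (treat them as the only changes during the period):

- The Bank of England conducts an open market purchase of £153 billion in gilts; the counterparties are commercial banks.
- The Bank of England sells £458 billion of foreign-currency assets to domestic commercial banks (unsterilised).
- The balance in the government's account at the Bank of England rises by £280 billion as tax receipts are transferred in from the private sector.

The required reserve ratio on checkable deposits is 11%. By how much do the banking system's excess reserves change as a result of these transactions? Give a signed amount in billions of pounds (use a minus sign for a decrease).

OMO purchase (from banks) £153 billion: reserves +£153B, deposits 0.
FX sale £458 billion: reserves −£458B, deposits 0.
Government account inflow £280 billion: reserves −£280B, deposits −£280B.
Totals: Δreserves = −£585B, Δdeposits = −£280B.
Δrequired reserves = 11% × −£280B = −£30.8B.
Δexcess reserves = Δreserves − Δrequired = −£585B − (−£30.8B) = -£554.2 billion.

-£554.2 billion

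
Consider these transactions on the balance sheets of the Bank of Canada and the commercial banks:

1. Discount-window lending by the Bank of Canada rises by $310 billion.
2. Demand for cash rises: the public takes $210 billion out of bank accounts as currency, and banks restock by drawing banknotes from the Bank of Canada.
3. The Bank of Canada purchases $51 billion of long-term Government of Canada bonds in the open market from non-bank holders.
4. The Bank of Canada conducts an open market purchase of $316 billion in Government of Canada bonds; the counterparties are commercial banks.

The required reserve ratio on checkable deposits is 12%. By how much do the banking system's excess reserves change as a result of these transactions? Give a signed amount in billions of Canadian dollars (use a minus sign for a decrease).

Discount-window loan $310 billion: reserves +$310B, deposits 0.
Currency withdrawal $210 billion: reserves −$210B, deposits −$210B.
Asset purchase (from non-banks) $51 billion: reserves +$51B, deposits +$51B.
OMO purchase (from banks) $316 billion: reserves +$316B, deposits 0.
Totals: Δreserves = +$467B, Δdeposits = −$159B.
Δrequired reserves = 12% × −$159B = −$19.08B.
Δexcess reserves = Δreserves − Δrequired = +$467B − (−$19.08B) = +$486.08 billion.

+$486.08 billion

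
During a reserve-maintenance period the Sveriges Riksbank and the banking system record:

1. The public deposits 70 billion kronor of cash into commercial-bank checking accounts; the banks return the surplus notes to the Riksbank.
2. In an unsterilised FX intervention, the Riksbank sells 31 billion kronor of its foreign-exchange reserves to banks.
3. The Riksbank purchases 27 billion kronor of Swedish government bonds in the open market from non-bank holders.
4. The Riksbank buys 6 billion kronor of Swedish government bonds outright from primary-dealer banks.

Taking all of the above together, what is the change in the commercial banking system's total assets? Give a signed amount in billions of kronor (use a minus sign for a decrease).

+97 billion

Riksbank balance sheet:
  Assets:      Securities +33B, Foreign assets −31B
  Liabilities: Bank reserves +72B, Currency in circulation −70B
Commercial banking system:
  Assets:      Reserves at CB +72B, Securities −6B, Foreign assets +31B
  Liabilities: Checkable deposits +97B
Change in total bank assets = +97 billion.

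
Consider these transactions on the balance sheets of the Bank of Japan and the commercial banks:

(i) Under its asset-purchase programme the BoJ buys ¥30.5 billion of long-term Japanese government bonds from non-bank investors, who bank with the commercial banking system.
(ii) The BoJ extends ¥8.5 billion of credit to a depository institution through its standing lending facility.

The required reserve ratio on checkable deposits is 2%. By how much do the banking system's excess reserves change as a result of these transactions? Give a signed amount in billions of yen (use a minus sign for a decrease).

Asset purchase (from non-banks) ¥30.5 billion: reserves +¥30.5B, deposits +¥30.5B.
Discount-window loan ¥8.5 billion: reserves +¥8.5B, deposits 0.
Totals: Δreserves = +¥39B, Δdeposits = +¥30.5B.
Δrequired reserves = 2% × +¥30.5B = +¥0.61B.
Δexcess reserves = Δreserves − Δrequired = +¥39B − (+¥0.61B) = +¥38.39 billion.

+¥38.39 billion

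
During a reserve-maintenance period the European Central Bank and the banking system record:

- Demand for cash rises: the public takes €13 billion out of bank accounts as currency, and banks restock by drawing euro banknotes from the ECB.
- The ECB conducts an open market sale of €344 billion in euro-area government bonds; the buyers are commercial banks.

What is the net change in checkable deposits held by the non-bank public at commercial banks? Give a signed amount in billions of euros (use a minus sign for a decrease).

-€13 billion

Currency withdrawal €13 billion: non-bank counterparties' bank balances fall → −€13B.
OMO sale (to banks) €344 billion: the counterparty is a bank, so public deposits are unchanged → 0.
Net: −13 + 0 = -€13 billion.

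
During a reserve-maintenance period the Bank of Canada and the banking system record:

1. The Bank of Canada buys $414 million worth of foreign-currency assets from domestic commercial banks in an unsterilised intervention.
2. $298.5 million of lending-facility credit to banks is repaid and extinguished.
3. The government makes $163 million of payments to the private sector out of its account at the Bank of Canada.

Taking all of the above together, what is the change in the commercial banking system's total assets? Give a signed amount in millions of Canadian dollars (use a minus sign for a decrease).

-$135.5 million

Bank of Canada balance sheet:
  Assets:      Loans to banks −$298.5M, Foreign assets +$414M
  Liabilities: Bank reserves +$278.5M, Government deposits −$163M
Commercial banking system:
  Assets:      Reserves at CB +$278.5M, Foreign assets −$414M
  Liabilities: Checkable deposits +$163M, Borrowings from CB −$298.5M
Change in total bank assets = -$135.5 million.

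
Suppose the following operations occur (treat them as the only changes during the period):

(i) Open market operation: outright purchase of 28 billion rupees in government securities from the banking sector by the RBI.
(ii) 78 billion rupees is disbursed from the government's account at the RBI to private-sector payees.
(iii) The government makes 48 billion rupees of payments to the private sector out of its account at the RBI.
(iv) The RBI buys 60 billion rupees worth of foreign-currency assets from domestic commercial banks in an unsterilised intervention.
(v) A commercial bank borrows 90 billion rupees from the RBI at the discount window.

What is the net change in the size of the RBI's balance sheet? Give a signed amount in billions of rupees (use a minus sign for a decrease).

+178 billion

OMO purchase (from banks) 28 billion rupees: an RBI asset is acquired → +28B.
Government spending 78 billion rupees: only the composition of liabilities changes → 0.
Government spending 48 billion rupees: only the composition of liabilities changes → 0.
FX purchase 60 billion rupees: an RBI asset is acquired → +60B.
Discount-window loan 90 billion rupees: an RBI asset is acquired → +90B.
Net: 28 + 0 + 0 + 60 + 90 = +178 billion.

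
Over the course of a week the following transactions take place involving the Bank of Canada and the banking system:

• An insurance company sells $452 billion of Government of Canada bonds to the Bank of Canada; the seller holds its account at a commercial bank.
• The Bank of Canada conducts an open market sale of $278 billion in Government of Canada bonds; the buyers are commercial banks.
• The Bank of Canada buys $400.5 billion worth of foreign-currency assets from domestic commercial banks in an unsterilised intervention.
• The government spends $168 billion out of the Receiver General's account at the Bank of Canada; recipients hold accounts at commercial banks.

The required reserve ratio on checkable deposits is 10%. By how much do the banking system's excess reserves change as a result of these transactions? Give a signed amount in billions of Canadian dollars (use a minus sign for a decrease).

Asset purchase (from non-banks) $452 billion: reserves +$452B, deposits +$452B.
OMO sale (to banks) $278 billion: reserves −$278B, deposits 0.
FX purchase $400.5 billion: reserves +$400.5B, deposits 0.
Government spending $168 billion: reserves +$168B, deposits +$168B.
Totals: Δreserves = +$742.5B, Δdeposits = +$620B.
Δrequired reserves = 10% × +$620B = +$62B.
Δexcess reserves = Δreserves − Δrequired = +$742.5B − (+$62B) = +$680.5 billion.

+$680.5 billion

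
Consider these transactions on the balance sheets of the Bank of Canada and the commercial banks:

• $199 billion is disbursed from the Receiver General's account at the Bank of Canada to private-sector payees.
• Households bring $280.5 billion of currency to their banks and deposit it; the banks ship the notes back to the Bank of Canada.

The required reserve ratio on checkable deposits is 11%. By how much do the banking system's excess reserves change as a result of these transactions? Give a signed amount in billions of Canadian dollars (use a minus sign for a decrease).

+$426.755 billion

Government spending $199 billion: reserves +$199B, deposits +$199B.
Currency deposit $280.5 billion: reserves +$280.5B, deposits +$280.5B.
Totals: Δreserves = +$479.5B, Δdeposits = +$479.5B.
Δrequired reserves = 11% × +$479.5B = +$52.745B.
Δexcess reserves = Δreserves − Δrequired = +$479.5B − (+$52.745B) = +$426.755 billion.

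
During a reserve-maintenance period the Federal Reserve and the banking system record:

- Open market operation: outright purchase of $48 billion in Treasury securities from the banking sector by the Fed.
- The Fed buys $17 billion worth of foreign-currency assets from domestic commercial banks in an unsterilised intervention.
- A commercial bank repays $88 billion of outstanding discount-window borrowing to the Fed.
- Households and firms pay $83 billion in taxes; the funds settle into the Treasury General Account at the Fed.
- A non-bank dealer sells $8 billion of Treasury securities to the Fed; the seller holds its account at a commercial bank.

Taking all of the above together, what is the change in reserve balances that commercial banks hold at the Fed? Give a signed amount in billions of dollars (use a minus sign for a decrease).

-$98 billion

Fed balance sheet:
  Assets:      Securities +$56B, Loans to banks −$88B, Foreign assets +$17B
  Liabilities: Bank reserves −$98B, Government deposits +$83B
So the change in reserve balances that commercial banks hold at the Fed is -$98 billion.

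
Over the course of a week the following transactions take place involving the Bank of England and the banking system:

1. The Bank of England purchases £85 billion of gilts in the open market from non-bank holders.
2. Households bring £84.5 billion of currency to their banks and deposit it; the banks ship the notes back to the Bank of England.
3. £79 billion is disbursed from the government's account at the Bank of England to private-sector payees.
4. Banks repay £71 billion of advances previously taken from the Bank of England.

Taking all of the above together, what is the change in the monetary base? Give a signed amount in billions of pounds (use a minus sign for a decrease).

Asset purchase (from non-banks) £85 billion: Bank of England balance sheet expands → +£85B.
Currency deposit £84.5 billion: just a shift between currency and reserves — both are base money → 0.
Government spending £79 billion: a non-base liability converts back to reserves → +£79B.
Discount-window repayment £71 billion: Bank of England balance sheet contracts → −£71B.
Net: 85 + 0 + 79 − 71 = +£93 billion.

+£93 billion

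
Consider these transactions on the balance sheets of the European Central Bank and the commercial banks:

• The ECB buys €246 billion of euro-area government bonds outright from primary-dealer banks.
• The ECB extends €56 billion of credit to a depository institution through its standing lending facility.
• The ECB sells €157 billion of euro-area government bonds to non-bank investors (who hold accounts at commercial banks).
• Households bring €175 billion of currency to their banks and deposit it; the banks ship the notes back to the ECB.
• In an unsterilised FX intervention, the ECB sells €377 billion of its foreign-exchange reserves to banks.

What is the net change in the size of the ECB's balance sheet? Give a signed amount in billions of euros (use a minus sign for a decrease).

-€232 billion

OMO purchase (from banks) €246 billion: an ECB asset is acquired → +€246B.
Discount-window loan €56 billion: an ECB asset is acquired → +€56B.
Asset sale (to non-banks) €157 billion: an ECB asset is shed → −€157B.
Currency deposit €175 billion: only the composition of liabilities changes → 0.
FX sale €377 billion: an ECB asset is shed → −€377B.
Net: 246 + 56 − 157 + 0 − 377 = -€232 billion.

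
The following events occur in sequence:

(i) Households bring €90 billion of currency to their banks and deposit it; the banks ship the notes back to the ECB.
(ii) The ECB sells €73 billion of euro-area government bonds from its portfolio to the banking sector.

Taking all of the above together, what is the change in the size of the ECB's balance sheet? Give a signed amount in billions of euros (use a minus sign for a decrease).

-€73 billion

ECB balance sheet:
  Assets:      Securities −€73B
  Liabilities: Bank reserves +€17B, Currency in circulation −€90B
Change in total ECB assets = -€73 billion.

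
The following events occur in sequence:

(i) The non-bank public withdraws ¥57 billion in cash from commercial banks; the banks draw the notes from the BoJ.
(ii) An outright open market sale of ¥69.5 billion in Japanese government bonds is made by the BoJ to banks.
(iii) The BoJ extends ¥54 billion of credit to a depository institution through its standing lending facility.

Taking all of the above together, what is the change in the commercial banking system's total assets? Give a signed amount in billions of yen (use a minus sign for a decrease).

-¥3 billion

Currency withdrawal ¥57 billion: bank balance sheets shrink → −¥57B.
OMO sale (to banks) ¥69.5 billion: just an asset swap on bank balance sheets → 0.
Discount-window loan ¥54 billion: bank balance sheets expand → +¥54B.
Net: −57 + 0 + 54 = -¥3 billion.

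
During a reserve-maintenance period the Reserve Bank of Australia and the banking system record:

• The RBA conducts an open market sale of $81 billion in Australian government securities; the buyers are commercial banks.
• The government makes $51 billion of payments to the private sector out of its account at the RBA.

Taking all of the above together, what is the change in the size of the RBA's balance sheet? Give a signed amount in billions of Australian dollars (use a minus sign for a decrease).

-$81 billion

RBA balance sheet:
  Assets:      Securities −$81B
  Liabilities: Bank reserves −$30B, Government deposits −$51B
Commercial banking system:
  Assets:      Reserves at CB −$30B, Securities +$81B
  Liabilities: Checkable deposits +$51B
Change in total RBA assets = -$81 billion.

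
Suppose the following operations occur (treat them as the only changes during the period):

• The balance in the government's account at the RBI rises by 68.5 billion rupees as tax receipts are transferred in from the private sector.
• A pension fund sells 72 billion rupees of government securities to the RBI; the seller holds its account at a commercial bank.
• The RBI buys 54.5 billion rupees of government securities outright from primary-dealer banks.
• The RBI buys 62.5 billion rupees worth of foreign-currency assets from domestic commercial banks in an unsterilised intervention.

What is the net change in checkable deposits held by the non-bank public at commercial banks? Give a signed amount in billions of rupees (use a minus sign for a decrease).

RBI balance sheet:
  Assets:      Securities +126.5B, Foreign assets +62.5B
  Liabilities: Bank reserves +120.5B, Government deposits +68.5B
Commercial banking system:
  Assets:      Reserves at CB +120.5B, Securities −54.5B, Foreign assets −62.5B
  Liabilities: Checkable deposits +3.5B
So the change in checkable deposits held by the non-bank public at commercial banks is +3.5 billion.

+3.5 billion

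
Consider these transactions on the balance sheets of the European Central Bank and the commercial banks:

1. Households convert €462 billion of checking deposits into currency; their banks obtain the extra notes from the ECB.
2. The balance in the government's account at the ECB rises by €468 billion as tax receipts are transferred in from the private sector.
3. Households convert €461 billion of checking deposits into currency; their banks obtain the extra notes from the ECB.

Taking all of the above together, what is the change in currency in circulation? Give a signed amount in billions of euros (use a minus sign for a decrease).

ECB balance sheet:
  Assets:      no change
  Liabilities: Bank reserves −€1391B, Currency in circulation +€923B, Government deposits +€468B
Commercial banking system:
  Assets:      Reserves at CB −€1391B
  Liabilities: Checkable deposits −€1391B
So the change in currency in circulation is +€923 billion.

+€923 billion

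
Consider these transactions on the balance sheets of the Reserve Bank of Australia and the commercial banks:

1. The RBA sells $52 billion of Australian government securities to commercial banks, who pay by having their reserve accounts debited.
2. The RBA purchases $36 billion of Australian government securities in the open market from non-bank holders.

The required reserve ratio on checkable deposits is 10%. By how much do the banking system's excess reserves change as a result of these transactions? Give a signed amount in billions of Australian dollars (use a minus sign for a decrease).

-$19.6 billion

OMO sale (to banks) $52 billion: reserves −$52B, deposits 0.
Asset purchase (from non-banks) $36 billion: reserves +$36B, deposits +$36B.
Totals: Δreserves = −$16B, Δdeposits = +$36B.
Δrequired reserves = 10% × +$36B = +$3.6B.
Δexcess reserves = Δreserves − Δrequired = −$16B − (+$3.6B) = -$19.6 billion.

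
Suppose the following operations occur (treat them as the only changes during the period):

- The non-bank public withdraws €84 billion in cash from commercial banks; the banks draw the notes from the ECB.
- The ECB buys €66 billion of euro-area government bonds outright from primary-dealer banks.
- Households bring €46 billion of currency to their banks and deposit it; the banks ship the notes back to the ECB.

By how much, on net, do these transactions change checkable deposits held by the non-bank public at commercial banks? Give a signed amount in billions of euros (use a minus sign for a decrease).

-€38 billion

ECB balance sheet:
  Assets:      Securities +€66B
  Liabilities: Bank reserves +€28B, Currency in circulation +€38B
Commercial banking system:
  Assets:      Reserves at CB +€28B, Securities −€66B
  Liabilities: Checkable deposits −€38B
So the change in checkable deposits held by the non-bank public at commercial banks is -€38 billion.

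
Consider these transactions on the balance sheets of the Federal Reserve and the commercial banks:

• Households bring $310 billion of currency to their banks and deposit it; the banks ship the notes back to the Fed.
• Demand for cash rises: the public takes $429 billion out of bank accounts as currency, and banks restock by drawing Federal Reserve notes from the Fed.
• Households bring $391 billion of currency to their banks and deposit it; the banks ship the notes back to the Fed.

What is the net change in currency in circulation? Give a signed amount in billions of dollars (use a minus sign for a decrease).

-$272 billion

Currency deposit $310 billion: notes return to the central bank → −$310B.
Currency withdrawal $429 billion: notes leave the central bank → +$429B.
Currency deposit $391 billion: notes return to the central bank → −$391B.
Net: −310 + 429 − 391 = -$272 billion.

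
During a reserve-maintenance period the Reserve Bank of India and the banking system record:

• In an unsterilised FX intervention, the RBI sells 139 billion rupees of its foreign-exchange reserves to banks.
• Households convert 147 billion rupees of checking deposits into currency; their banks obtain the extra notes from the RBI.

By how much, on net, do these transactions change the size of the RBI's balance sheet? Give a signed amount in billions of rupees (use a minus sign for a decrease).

-139 billion

FX sale 139 billion rupees: an RBI asset is shed → −139B.
Currency withdrawal 147 billion rupees: only the composition of liabilities changes → 0.
Net: −139 + 0 = -139 billion.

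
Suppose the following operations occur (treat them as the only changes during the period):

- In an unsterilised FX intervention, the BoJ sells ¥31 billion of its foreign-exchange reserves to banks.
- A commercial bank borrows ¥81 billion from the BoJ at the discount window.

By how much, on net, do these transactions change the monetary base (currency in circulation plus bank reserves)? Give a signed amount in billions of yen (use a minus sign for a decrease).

+¥50 billion

FX sale ¥31 billion: BoJ balance sheet contracts → −¥31B.
Discount-window loan ¥81 billion: BoJ balance sheet expands → +¥81B.
Net: −31 + 81 = +¥50 billion.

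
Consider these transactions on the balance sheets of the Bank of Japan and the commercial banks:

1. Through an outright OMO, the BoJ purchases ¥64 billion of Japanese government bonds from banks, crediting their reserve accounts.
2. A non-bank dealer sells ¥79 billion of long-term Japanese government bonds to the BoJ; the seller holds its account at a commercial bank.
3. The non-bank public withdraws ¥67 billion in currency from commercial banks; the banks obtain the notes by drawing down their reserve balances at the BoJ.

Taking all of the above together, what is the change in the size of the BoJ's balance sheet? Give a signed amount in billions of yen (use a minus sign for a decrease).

OMO purchase (from banks) ¥64 billion: a BoJ asset is acquired → +¥64B.
Asset purchase (from non-banks) ¥79 billion: a BoJ asset is acquired → +¥79B.
Currency withdrawal ¥67 billion: only the composition of liabilities changes → 0.
Net: 64 + 79 + 0 = +¥143 billion.

+¥143 billion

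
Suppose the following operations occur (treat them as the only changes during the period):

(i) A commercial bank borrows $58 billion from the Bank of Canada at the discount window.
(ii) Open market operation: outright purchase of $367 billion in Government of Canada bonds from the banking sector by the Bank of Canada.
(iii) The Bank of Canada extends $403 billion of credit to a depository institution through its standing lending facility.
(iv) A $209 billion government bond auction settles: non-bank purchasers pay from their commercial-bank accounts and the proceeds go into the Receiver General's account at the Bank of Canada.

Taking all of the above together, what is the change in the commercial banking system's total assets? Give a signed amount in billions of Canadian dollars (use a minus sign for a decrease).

Bank of Canada balance sheet:
  Assets:      Securities +$367B, Loans to banks +$461B
  Liabilities: Bank reserves +$619B, Government deposits +$209B
Commercial banking system:
  Assets:      Reserves at CB +$619B, Securities −$367B
  Liabilities: Checkable deposits −$209B, Borrowings from CB +$461B
Change in total bank assets = +$252 billion.

+$252 billion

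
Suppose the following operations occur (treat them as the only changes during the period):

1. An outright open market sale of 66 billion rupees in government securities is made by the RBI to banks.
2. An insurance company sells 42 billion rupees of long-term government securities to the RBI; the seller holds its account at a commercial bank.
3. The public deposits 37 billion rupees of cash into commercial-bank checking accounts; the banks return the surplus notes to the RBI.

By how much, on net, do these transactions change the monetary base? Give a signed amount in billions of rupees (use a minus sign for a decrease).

-24 billion

OMO sale (to banks) 66 billion rupees: RBI balance sheet contracts → −66B.
Asset purchase (from non-banks) 42 billion rupees: RBI balance sheet expands → +42B.
Currency deposit 37 billion rupees: just a shift between currency and reserves — both are base money → 0.
Net: −66 + 42 + 0 = -24 billion.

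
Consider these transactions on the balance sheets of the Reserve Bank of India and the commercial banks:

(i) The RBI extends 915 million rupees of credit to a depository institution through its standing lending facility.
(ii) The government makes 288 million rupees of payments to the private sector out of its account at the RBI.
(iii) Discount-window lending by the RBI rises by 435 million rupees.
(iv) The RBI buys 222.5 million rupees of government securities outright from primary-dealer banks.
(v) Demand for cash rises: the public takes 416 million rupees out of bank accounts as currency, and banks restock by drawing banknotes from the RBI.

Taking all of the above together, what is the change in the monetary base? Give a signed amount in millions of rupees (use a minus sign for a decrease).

RBI balance sheet:
  Assets:      Securities +222.5M, Loans to banks +1350M
  Liabilities: Bank reserves +1444.5M, Currency in circulation +416M, Government deposits −288M
Commercial banking system:
  Assets:      Reserves at CB +1444.5M, Securities −222.5M
  Liabilities: Checkable deposits −128M, Borrowings from CB +1350M
Monetary base = currency + reserves: +416M + (+1444.5M) = +1860.5 million.

+1860.5 million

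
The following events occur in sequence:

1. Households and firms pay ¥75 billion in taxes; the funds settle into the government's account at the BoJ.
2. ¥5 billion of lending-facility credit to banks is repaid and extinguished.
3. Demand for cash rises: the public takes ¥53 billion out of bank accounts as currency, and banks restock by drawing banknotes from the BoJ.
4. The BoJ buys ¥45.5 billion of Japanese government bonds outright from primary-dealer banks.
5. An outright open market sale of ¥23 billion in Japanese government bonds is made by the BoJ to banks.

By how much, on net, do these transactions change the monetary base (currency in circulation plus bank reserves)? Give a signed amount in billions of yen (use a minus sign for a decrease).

BoJ balance sheet:
  Assets:      Securities +¥22.5B, Loans to banks −¥5B
  Liabilities: Bank reserves −¥110.5B, Currency in circulation +¥53B, Government deposits +¥75B
Monetary base = currency + reserves: +¥53B + (−¥110.5B) = -¥57.5 billion.

-¥57.5 billion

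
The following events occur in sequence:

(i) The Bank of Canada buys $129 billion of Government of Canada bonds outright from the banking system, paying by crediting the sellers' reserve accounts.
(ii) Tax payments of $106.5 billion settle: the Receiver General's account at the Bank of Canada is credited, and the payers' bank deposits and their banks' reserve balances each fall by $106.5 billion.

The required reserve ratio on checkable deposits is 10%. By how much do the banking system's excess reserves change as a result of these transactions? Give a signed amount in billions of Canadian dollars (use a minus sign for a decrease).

+$33.15 billion

OMO purchase (from banks) $129 billion: reserves +$129B, deposits 0.
Government account inflow $106.5 billion: reserves −$106.5B, deposits −$106.5B.
Totals: Δreserves = +$22.5B, Δdeposits = −$106.5B.
Δrequired reserves = 10% × −$106.5B = −$10.65B.
Δexcess reserves = Δreserves − Δrequired = +$22.5B − (−$10.65B) = +$33.15 billion.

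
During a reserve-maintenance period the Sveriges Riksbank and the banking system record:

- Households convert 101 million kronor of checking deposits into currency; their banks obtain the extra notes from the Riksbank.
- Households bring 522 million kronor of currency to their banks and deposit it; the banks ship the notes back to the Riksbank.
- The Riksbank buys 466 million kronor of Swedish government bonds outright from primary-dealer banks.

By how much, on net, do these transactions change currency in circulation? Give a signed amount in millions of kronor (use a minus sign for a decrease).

Currency withdrawal 101 million kronor: notes leave the central bank → +101M.
Currency deposit 522 million kronor: notes return to the central bank → −522M.
OMO purchase (from banks) 466 million kronor: no currency enters or leaves circulation → 0.
Net: 101 − 522 + 0 = -421 million.

-421 million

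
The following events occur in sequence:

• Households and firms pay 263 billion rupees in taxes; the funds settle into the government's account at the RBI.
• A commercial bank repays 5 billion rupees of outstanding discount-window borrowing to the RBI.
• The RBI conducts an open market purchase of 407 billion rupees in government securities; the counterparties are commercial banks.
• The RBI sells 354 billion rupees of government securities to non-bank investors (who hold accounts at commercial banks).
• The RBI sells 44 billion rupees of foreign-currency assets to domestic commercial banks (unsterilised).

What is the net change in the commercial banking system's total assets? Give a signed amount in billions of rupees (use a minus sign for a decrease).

RBI balance sheet:
  Assets:      Securities +53B, Loans to banks −5B, Foreign assets −44B
  Liabilities: Bank reserves −259B, Government deposits +263B
Commercial banking system:
  Assets:      Reserves at CB −259B, Securities −407B, Foreign assets +44B
  Liabilities: Checkable deposits −617B, Borrowings from CB −5B
Change in total bank assets = -622 billion.

-622 billion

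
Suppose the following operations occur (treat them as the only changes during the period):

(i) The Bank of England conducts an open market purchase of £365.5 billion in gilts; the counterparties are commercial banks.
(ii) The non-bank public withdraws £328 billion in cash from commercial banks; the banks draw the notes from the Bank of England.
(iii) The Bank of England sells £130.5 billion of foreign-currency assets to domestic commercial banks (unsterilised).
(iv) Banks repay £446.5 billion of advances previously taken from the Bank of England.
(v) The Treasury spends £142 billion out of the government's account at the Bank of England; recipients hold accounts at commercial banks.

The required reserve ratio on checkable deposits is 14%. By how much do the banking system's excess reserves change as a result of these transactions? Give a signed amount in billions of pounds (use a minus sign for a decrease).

-£371.46 billion

OMO purchase (from banks) £365.5 billion: reserves +£365.5B, deposits 0.
Currency withdrawal £328 billion: reserves −£328B, deposits −£328B.
FX sale £130.5 billion: reserves −£130.5B, deposits 0.
Discount-window repayment £446.5 billion: reserves −£446.5B, deposits 0.
Government spending £142 billion: reserves +£142B, deposits +£142B.
Totals: Δreserves = −£397.5B, Δdeposits = −£186B.
Δrequired reserves = 14% × −£186B = −£26.04B.
Δexcess reserves = Δreserves − Δrequired = −£397.5B − (−£26.04B) = -£371.46 billion.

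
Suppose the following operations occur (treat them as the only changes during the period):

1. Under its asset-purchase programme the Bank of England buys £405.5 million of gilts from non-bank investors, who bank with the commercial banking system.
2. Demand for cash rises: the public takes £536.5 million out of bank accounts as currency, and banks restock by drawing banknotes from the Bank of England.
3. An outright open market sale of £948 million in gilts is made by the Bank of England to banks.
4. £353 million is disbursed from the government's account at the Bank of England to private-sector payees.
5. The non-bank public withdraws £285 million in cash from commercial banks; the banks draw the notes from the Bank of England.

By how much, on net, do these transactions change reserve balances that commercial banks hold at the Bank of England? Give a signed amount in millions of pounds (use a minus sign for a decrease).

Bank of England balance sheet:
  Assets:      Securities −£542.5M
  Liabilities: Bank reserves −£1011M, Currency in circulation +£821.5M, Government deposits −£353M
Commercial banking system:
  Assets:      Reserves at CB −£1011M, Securities +£948M
  Liabilities: Checkable deposits −£63M
So the change in reserve balances that commercial banks hold at the Bank of England is -£1011 million.

-£1011 million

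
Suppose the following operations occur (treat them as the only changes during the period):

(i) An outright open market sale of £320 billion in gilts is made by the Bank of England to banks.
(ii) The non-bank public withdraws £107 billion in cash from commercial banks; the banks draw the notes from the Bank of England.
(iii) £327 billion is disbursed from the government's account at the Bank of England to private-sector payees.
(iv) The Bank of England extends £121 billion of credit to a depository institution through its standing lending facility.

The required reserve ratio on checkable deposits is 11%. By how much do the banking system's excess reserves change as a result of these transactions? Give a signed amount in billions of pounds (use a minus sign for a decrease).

OMO sale (to banks) £320 billion: reserves −£320B, deposits 0.
Currency withdrawal £107 billion: reserves −£107B, deposits −£107B.
Government spending £327 billion: reserves +£327B, deposits +£327B.
Discount-window loan £121 billion: reserves +£121B, deposits 0.
Totals: Δreserves = +£21B, Δdeposits = +£220B.
Δrequired reserves = 11% × +£220B = +£24.2B.
Δexcess reserves = Δreserves − Δrequired = +£21B − (+£24.2B) = -£3.2 billion.

-£3.2 billion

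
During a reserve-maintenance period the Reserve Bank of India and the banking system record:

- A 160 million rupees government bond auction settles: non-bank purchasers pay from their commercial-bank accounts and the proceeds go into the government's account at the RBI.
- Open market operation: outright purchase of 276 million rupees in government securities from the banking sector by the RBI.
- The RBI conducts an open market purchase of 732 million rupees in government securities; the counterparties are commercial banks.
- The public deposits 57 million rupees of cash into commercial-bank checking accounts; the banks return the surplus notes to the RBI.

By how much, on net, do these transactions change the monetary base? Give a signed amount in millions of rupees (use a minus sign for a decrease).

RBI balance sheet:
  Assets:      Securities +1008M
  Liabilities: Bank reserves +905M, Currency in circulation −57M, Government deposits +160M
Monetary base = currency + reserves: −57M + (+905M) = +848 million.

+848 million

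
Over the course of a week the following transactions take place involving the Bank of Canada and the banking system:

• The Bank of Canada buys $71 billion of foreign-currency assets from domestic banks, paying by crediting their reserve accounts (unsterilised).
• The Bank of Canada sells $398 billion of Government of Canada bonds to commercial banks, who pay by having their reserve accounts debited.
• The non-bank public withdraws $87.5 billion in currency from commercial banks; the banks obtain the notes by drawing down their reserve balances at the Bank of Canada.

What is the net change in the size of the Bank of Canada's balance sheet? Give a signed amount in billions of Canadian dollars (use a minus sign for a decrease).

-$327 billion

Bank of Canada balance sheet:
  Assets:      Securities −$398B, Foreign assets +$71B
  Liabilities: Bank reserves −$414.5B, Currency in circulation +$87.5B
Commercial banking system:
  Assets:      Reserves at CB −$414.5B, Securities +$398B, Foreign assets −$71B
  Liabilities: Checkable deposits −$87.5B
Change in total Bank of Canada assets = -$327 billion.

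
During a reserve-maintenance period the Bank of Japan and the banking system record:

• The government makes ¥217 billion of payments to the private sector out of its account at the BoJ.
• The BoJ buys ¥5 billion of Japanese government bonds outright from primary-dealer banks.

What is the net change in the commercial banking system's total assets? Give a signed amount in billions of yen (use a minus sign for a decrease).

+¥217 billion

BoJ balance sheet:
  Assets:      Securities +¥5B
  Liabilities: Bank reserves +¥222B, Government deposits −¥217B
Commercial banking system:
  Assets:      Reserves at CB +¥222B, Securities −¥5B
  Liabilities: Checkable deposits +¥217B
Change in total bank assets = +¥217 billion.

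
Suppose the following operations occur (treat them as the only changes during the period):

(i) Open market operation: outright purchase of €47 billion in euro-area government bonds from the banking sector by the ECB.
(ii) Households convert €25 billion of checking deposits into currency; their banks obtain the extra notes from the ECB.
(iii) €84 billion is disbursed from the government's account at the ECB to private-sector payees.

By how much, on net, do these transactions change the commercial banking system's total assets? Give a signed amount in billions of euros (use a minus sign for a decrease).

OMO purchase (from banks) €47 billion: just an asset swap on bank balance sheets → 0.
Currency withdrawal €25 billion: bank balance sheets shrink → −€25B.
Government spending €84 billion: bank balance sheets expand → +€84B.
Net: 0 − 25 + 84 = +€59 billion.

+€59 billion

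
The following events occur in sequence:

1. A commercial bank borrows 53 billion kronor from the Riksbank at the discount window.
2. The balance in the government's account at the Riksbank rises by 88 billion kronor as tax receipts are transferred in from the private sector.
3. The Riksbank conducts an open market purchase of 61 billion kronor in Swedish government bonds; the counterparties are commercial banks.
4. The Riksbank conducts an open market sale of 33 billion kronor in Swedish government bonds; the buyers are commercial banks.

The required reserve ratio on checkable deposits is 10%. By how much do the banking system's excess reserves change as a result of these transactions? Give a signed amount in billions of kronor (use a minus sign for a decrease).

+1.8 billion

Discount-window loan 53 billion kronor: reserves +53B, deposits 0.
Government account inflow 88 billion kronor: reserves −88B, deposits −88B.
OMO purchase (from banks) 61 billion kronor: reserves +61B, deposits 0.
OMO sale (to banks) 33 billion kronor: reserves −33B, deposits 0.
Totals: Δreserves = −7B, Δdeposits = −88B.
Δrequired reserves = 10% × −88B = −8.8B.
Δexcess reserves = Δreserves − Δrequired = −7B − (−8.8B) = +1.8 billion.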